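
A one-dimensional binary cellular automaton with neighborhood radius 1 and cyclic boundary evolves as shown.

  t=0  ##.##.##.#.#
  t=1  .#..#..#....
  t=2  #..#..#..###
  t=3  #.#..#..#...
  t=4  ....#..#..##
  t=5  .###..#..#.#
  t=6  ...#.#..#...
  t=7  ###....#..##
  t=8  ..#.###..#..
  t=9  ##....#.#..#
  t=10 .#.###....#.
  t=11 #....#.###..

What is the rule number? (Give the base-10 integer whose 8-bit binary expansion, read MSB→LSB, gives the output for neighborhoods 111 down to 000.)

67

  ### -> .   bit 7 = 0  t=0,i=0
  ##. -> #   bit 6 = 1  t=0,i=1
  #.# -> .   bit 5 = 0  t=0,i=2
  #.. -> .   bit 4 = 0  t=1,i=2
  .## -> .   bit 3 = 0  t=0,i=3
  .#. -> .   bit 2 = 0  t=0,i=9
  ..# -> #   bit 1 = 1  t=1,i=0
  ... -> #   bit 0 = 1  t=1,i=9
  bits 01000011 = 67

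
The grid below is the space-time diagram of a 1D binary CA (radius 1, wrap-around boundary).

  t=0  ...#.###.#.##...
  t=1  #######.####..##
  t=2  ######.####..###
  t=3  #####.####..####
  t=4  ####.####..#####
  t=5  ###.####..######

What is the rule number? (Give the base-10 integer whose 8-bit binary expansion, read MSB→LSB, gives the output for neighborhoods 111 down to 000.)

175

  nb ###: next=#  (t=0,i=6, bit7=1)
  nb ##.: next=.  (t=0,i=7, bit6=0)
  nb #.#: next=#  (t=0,i=4, bit5=1)
  nb #..: next=.  (t=0,i=13, bit4=0)
  nb .##: next=#  (t=0,i=5, bit3=1)
  nb .#.: next=#  (t=0,i=3, bit2=1)
  nb ..#: next=#  (t=0,i=2, bit1=1)
  nb ...: next=#  (t=0,i=0, bit0=1)
  bits 10101111 = 175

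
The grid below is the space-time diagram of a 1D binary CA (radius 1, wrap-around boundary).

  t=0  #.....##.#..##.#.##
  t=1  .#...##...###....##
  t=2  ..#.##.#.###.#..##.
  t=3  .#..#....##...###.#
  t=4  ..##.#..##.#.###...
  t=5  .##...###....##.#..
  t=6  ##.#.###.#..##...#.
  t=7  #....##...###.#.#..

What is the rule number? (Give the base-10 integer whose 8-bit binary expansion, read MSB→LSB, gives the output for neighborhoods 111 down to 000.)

  ### -> #   bit 7 = 1  t=0,i=18
  ##. -> .   bit 6 = 0  t=0,i=0
  #.# -> .   bit 5 = 0  t=0,i=8
  #.. -> #   bit 4 = 1  t=0,i=1
  .## -> #   bit 3 = 1  t=0,i=6
  .#. -> .   bit 2 = 0  t=0,i=9
  ..# -> #   bit 1 = 1  t=0,i=5
  ... -> .   bit 0 = 0  t=0,i=2
  bits 10011010 = 154

154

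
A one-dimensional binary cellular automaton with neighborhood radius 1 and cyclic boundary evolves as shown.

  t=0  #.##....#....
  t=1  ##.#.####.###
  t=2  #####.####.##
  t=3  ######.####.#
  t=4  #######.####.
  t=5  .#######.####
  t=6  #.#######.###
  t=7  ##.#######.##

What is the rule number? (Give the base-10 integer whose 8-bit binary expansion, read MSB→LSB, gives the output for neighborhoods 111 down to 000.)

  [7] ### => #  t=1,i=0
  [6] ##. => #  t=0,i=3
  [5] #.# => #  t=0,i=1
  [4] #.. => .  t=0,i=4
  [3] .## => .  t=0,i=2
  [2] .#. => #  t=0,i=0
  [1] ..# => #  t=0,i=7
  [0] ... => #  t=0,i=5
  bits 11100111 = 231

231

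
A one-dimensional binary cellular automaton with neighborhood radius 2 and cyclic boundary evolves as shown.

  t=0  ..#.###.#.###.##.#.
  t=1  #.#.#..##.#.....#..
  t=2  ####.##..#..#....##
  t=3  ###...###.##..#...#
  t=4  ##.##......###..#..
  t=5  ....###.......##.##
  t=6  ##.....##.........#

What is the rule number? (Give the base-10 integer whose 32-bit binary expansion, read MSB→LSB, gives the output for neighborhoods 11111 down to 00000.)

3350173216

  nb #####: next=#  (t=2,i=0, bit31=1)
  nb ####.: next=#  (t=2,i=2, bit30=1)
  nb ###.#: next=.  (t=0,i=6, bit29=0)
  nb ###..: next=.  (t=3,i=2, bit28=0)
  nb ##.##: next=.  (t=0,i=13, bit27=0)
  nb ##.#.: next=#  (t=0,i=7, bit26=1)
  nb ##..#: next=#  (t=2,i=7, bit25=1)
  nb ##...: next=#  (t=3,i=3, bit24=1)
  nb #.###: next=#  (t=0,i=4, bit23=1)
  nb #.##.: next=.  (t=0,i=14, bit22=0)
  nb #.#.#: next=#  (t=0,i=8, bit21=1)
  nb #.#..: next=.  (t=0,i=17, bit20=0)
  nb #..##: next=#  (t=1,i=6, bit19=1)
  nb #..#.: next=#  (t=1,i=18, bit18=1)
  nb #...#: next=#  (t=0,i=0, bit17=1)
  nb #....: next=#  (t=1,i=12, bit16=1)
  nb .####: next=#  (t=2,i=18, bit15=1)
  nb .###.: next=.  (t=0,i=5, bit14=0)
  nb .##.#: next=.  (t=0,i=15, bit13=0)
  nb .##..: next=#  (t=2,i=6, bit12=1)
  nb .#.##: next=.  (t=0,i=3, bit11=0)
  nb .#.#.: next=#  (t=1,i=1, bit10=1)
  nb .#..#: next=#  (t=1,i=5, bit9=1)
  nb .#...: next=.  (t=0,i=18, bit8=0)
  nb ..###: next=.  (t=2,i=17, bit7=0)
  nb ..##.: next=.  (t=1,i=7, bit6=0)
  nb ..#.#: next=#  (t=0,i=2, bit5=1)
  nb ..#..: next=.  (t=1,i=16, bit4=0)
  nb ...##: next=.  (t=2,i=16, bit3=0)
  nb ...#.: next=.  (t=0,i=1, bit2=0)
  nb ....#: next=.  (t=1,i=14, bit1=0)
  nb .....: next=.  (t=1,i=13, bit0=0)
  bits 11000111101011111001011000100000 = 3350173216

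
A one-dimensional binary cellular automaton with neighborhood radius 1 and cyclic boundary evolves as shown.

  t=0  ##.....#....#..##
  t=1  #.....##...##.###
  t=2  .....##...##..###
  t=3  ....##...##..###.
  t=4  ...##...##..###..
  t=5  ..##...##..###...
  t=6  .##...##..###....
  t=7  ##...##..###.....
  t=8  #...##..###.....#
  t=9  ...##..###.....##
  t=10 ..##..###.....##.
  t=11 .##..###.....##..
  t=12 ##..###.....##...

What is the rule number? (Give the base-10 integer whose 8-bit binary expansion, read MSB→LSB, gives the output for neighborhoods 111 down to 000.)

  [7] ### => #  t=0,i=0
  [6] ##. => .  t=0,i=1
  [5] #.# => .  t=1,i=13
  [4] #.. => .  t=0,i=2
  [3] .## => #  t=0,i=15
  [2] .#. => #  t=0,i=7
  [1] ..# => #  t=0,i=6
  [0] ... => .  t=0,i=3
  bits 10001110 = 142

142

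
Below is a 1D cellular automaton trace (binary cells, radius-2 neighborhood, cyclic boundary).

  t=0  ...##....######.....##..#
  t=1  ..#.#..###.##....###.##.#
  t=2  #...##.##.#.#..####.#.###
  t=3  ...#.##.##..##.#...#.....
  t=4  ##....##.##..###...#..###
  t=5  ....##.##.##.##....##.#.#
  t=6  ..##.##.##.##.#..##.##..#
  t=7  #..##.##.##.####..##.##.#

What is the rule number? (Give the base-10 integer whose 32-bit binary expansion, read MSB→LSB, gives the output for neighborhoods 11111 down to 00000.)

  [31] ##### => #  t=0,i=11
  [30] ####. => .  t=0,i=13
  [29] ###.# => .  t=1,i=9
  [28] ###.. => .  t=0,i=14
  [27] ##.## => #  t=1,i=10
  [26] ##.#. => #  t=1,i=23
  [25] ##..# => #  t=0,i=22
  [24] ##... => .  t=0,i=5
  [23] #.### => .  t=2,i=22
  [22] #.##. => .  t=1,i=11
  [21] #.#.# => .  t=2,i=10
  [20] #.#.. => #  t=1,i=4
  [19] #..## => .  t=1,i=6
  [18] #..#. => .  t=0,i=23
  [17] #...# => .  t=0,i=1
  [16] #.... => .  t=0,i=6
  [15] .#### => .  t=0,i=10
  [14] .###. => #  t=1,i=8
  [13] .##.# => #  t=1,i=22
  [12] .##.. => #  t=0,i=4
  [11] .#.## => .  t=2,i=21
  [10] .#.#. => .  t=1,i=3
  [9] .#..# => #  t=1,i=0
  [8] .#... => .  t=0,i=0
  [7] ..### => #  t=0,i=9
  [6] ..##. => .  t=0,i=3
  [5] ..#.# => .  t=1,i=2
  [4] ..#.. => #  t=0,i=24
  [3] ...## => #  t=0,i=2
  [2] ...#. => .  t=3,i=2
  [1] ....# => #  t=0,i=7
  [0] ..... => #  t=0,i=17
  bits 10001110000100000111001010011011 = 2383442587

2383442587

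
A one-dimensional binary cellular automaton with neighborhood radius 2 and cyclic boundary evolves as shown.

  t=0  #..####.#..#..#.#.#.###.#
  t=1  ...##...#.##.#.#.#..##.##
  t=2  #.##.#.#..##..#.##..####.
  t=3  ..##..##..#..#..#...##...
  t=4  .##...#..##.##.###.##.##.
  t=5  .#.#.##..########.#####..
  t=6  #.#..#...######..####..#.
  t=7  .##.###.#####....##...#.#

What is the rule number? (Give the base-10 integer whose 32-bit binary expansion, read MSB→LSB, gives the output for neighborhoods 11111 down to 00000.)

2312496604

  #####|#  b31=1 t=5,i=11
  ####.|.  b30=0 t=0,i=5
  ###.#|.  b29=0 t=0,i=6
  ###..|.  b28=0 t=5,i=22
  ##.##|#  b27=1 t=0,i=23
  ##.#.|.  b26=0 t=0,i=7
  ##..#|.  b25=0 t=0,i=1
  ##...|#  b24=1 t=1,i=0
  #.###|#  b23=1 t=0,i=20
  #.##.|#  b22=1 t=0,i=24
  #.#.#|.  b21=0 t=0,i=16
  #.#..|#  b20=1 t=0,i=8
  #..##|.  b19=0 t=0,i=2
  #..#.|#  b18=1 t=0,i=10
  #...#|.  b17=0 t=1,i=1
  #....|#  b16=1 t=3,i=23
  .####|#  b15=1 t=0,i=4
  .###.|#  b14=1 t=0,i=21
  .##.#|#  b13=1 t=1,i=11
  .##..|.  b12=0 t=0,i=0
  .#.##|.  b11=0 t=0,i=19
  .#.#.|#  b10=1 t=0,i=15
  .#..#|.  b9=0 t=0,i=9
  .#...|#  b8=1 t=3,i=17
  ..###|#  b7=1 t=0,i=3
  ..##.|#  b6=1 t=1,i=3
  ..#.#|.  b5=0 t=0,i=14
  ..#..|#  b4=1 t=0,i=11
  ...##|#  b3=1 t=1,i=2
  ...#.|#  b2=1 t=1,i=7
  ....#|.  b1=0 t=3,i=0
  .....|.  b0=0 t=3,i=24
  bits 10001001110101011110010111011100 = 2312496604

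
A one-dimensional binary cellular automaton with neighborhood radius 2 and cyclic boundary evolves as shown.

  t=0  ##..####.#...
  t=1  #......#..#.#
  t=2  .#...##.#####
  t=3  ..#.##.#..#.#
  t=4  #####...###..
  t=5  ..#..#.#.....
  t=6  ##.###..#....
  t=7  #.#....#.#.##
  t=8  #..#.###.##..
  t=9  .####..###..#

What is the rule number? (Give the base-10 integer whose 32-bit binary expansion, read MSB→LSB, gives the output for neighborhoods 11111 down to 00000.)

  #####|#  b31=1 t=2,i=10
  ####.|.  b30=0 t=0,i=6
  ###.#|#  b29=1 t=0,i=7
  ###..|.  b28=0 t=4,i=4
  ##.##|#  b27=1 t=2,i=7
  ##.#.|.  b26=0 t=0,i=8
  ##..#|.  b25=0 t=0,i=2
  ##...|#  b24=1 t=1,i=1
  #.###|.  b23=0 t=2,i=8
  #.##.|#  b22=1 t=1,i=12
  #.#.#|#  b21=1 t=7,i=9
  #.#..|.  b20=0 t=0,i=9
  #..##|.  b19=0 t=0,i=3
  #..#.|#  b18=1 t=1,i=9
  #...#|.  b17=0 t=0,i=11
  #....|.  b16=0 t=1,i=2
  .####|.  b15=0 t=0,i=5
  .###.|.  b14=0 t=4,i=9
  .##.#|.  b13=0 t=2,i=6
  .##..|.  b12=0 t=0,i=1
  .#.##|#  b11=1 t=1,i=11
  .#.#.|.  b10=0 t=3,i=11
  .#..#|#  b9=1 t=1,i=8
  .#...|#  b8=1 t=0,i=10
  ..###|.  b7=0 t=0,i=4
  ..##.|#  b6=1 t=0,i=0
  ..#.#|#  b5=1 t=1,i=10
  ..#..|.  b4=0 t=1,i=7
  ...##|#  b3=1 t=0,i=12
  ...#.|#  b2=1 t=1,i=6
  ....#|#  b1=1 t=1,i=5
  .....|.  b0=0 t=1,i=3
  bits 10101001011001000000101101101110 = 2841906030

2841906030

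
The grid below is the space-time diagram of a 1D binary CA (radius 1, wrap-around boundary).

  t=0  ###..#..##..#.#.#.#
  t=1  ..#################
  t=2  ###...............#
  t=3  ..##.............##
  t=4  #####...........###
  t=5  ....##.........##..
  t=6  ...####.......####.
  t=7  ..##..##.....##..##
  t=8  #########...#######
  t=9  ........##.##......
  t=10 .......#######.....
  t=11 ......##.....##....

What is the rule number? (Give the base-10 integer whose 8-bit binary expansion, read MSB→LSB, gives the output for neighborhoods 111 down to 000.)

126

  nb ###: next=.  (t=0,i=0, bit7=0)
  nb ##.: next=#  (t=0,i=2, bit6=1)
  nb #.#: next=#  (t=0,i=13, bit5=1)
  nb #..: next=#  (t=0,i=3, bit4=1)
  nb .##: next=#  (t=0,i=8, bit3=1)
  nb .#.: next=#  (t=0,i=5, bit2=1)
  nb ..#: next=#  (t=0,i=4, bit1=1)
  nb ...: next=.  (t=2,i=4, bit0=0)
  bits 01111110 = 126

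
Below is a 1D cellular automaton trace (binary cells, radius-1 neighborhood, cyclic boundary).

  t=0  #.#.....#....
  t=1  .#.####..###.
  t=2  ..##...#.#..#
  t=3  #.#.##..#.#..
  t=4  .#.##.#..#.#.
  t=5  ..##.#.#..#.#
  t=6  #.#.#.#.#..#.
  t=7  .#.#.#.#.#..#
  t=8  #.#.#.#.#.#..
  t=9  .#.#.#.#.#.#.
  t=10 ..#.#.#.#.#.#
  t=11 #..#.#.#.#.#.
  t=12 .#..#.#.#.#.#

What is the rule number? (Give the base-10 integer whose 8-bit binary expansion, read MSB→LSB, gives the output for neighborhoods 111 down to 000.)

57

  nb ###: next=.  (t=1,i=4, bit7=0)
  nb ##.: next=.  (t=1,i=6, bit6=0)
  nb #.#: next=#  (t=0,i=1, bit5=1)
  nb #..: next=#  (t=0,i=3, bit4=1)
  nb .##: next=#  (t=1,i=3, bit3=1)
  nb .#.: next=.  (t=0,i=0, bit2=0)
  nb ..#: next=.  (t=0,i=7, bit1=0)
  nb ...: next=#  (t=0,i=4, bit0=1)
  bits 00111001 = 57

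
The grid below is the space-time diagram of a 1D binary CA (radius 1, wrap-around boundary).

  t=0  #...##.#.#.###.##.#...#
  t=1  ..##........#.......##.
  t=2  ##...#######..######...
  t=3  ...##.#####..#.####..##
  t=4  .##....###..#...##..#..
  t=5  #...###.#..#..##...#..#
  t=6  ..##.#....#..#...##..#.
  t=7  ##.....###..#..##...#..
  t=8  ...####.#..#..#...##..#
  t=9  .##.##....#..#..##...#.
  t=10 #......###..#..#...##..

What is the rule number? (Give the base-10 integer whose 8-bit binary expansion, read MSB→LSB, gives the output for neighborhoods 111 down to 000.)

131

  [7] ### => #  t=0,i=12
  [6] ##. => .  t=0,i=0
  [5] #.# => .  t=0,i=6
  [4] #.. => .  t=0,i=1
  [3] .## => .  t=0,i=4
  [2] .#. => .  t=0,i=7
  [1] ..# => #  t=0,i=3
  [0] ... => #  t=0,i=2
  bits 10000011 = 131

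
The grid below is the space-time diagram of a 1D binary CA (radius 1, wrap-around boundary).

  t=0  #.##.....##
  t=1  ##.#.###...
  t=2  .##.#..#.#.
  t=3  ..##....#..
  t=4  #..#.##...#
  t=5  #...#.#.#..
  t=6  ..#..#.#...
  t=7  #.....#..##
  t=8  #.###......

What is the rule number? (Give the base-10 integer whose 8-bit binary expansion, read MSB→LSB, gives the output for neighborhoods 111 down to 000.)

97

  ###|.  b7=0 t=0,i=10
  ##.|#  b6=1 t=0,i=0
  #.#|#  b5=1 t=0,i=1
  #..|.  b4=0 t=0,i=4
  .##|.  b3=0 t=0,i=2
  .#.|.  b2=0 t=1,i=3
  ..#|.  b1=0 t=0,i=8
  ...|#  b0=1 t=0,i=5
  bits 01100001 = 97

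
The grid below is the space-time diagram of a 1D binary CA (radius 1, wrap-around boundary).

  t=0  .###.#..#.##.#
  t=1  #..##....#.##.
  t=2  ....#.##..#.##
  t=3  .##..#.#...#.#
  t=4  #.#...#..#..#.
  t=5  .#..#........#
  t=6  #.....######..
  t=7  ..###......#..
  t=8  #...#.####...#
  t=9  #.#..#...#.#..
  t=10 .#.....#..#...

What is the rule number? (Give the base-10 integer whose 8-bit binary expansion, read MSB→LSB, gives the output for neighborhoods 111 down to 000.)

97

  ### -> .   bit 7 = 0  t=0,i=2
  ##. -> #   bit 6 = 1  t=0,i=3
  #.# -> #   bit 5 = 1  t=0,i=0
  #.. -> .   bit 4 = 0  t=0,i=6
  .## -> .   bit 3 = 0  t=0,i=1
  .#. -> .   bit 2 = 0  t=0,i=5
  ..# -> .   bit 1 = 0  t=0,i=7
  ... -> #   bit 0 = 1  t=1,i=6
  bits 01100001 = 97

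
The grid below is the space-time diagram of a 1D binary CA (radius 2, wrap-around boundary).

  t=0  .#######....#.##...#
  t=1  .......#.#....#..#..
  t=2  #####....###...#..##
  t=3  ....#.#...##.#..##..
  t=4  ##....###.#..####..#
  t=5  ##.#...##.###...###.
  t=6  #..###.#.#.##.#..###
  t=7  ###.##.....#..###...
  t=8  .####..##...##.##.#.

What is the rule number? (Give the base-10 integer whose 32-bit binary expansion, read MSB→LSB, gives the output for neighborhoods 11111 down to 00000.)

979059521

  nb #####: next=.  (t=0,i=3, bit31=0)
  nb ####.: next=.  (t=0,i=6, bit30=0)
  nb ###.#: next=#  (t=4,i=8, bit29=1)
  nb ###..: next=#  (t=0,i=7, bit28=1)
  nb ##.##: next=#  (t=5,i=9, bit27=1)
  nb ##.#.: next=.  (t=3,i=12, bit26=0)
  nb ##..#: next=#  (t=4,i=17, bit25=1)
  nb ##...: next=.  (t=0,i=8, bit24=0)
  nb #.###: next=.  (t=0,i=1, bit23=0)
  nb #.##.: next=#  (t=0,i=14, bit22=1)
  nb #.#.#: next=.  (t=6,i=7, bit21=0)
  nb #.#..: next=#  (t=1,i=9, bit20=1)
  nb #..##: next=#  (t=2,i=17, bit19=1)
  nb #..#.: next=.  (t=1,i=16, bit18=0)
  nb #...#: next=#  (t=0,i=17, bit17=1)
  nb #....: next=#  (t=0,i=9, bit16=1)
  nb .####: next=.  (t=0,i=2, bit15=0)
  nb .###.: next=#  (t=2,i=10, bit14=1)
  nb .##.#: next=.  (t=3,i=11, bit13=0)
  nb .##..: next=.  (t=0,i=15, bit12=0)
  nb .#.##: next=.  (t=0,i=0, bit11=0)
  nb .#.#.: next=.  (t=1,i=8, bit10=0)
  nb .#..#: next=#  (t=1,i=15, bit9=1)
  nb .#...: next=#  (t=1,i=10, bit8=1)
  nb ..###: next=.  (t=2,i=9, bit7=0)
  nb ..##.: next=#  (t=3,i=10, bit6=1)
  nb ..#.#: next=.  (t=0,i=12, bit5=0)
  nb ..#..: next=.  (t=1,i=14, bit4=0)
  nb ...##: next=.  (t=2,i=8, bit3=0)
  nb ...#.: next=.  (t=0,i=11, bit2=0)
  nb ....#: next=.  (t=0,i=10, bit1=0)
  nb .....: next=#  (t=1,i=0, bit0=1)
  bits 00111010010110110100001101000001 = 979059521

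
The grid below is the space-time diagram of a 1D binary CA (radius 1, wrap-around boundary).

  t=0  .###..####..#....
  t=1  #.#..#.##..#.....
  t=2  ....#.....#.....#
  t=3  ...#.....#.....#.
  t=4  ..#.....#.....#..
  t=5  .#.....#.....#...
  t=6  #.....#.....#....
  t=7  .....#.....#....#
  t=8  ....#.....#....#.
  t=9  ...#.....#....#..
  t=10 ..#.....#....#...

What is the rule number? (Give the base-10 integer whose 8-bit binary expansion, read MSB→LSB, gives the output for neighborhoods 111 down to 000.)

130

  nb ###: next=#  (t=0,i=2, bit7=1)
  nb ##.: next=.  (t=0,i=3, bit6=0)
  nb #.#: next=.  (t=1,i=1, bit5=0)
  nb #..: next=.  (t=0,i=4, bit4=0)
  nb .##: next=.  (t=0,i=1, bit3=0)
  nb .#.: next=.  (t=0,i=12, bit2=0)
  nb ..#: next=#  (t=0,i=0, bit1=1)
  nb ...: next=.  (t=0,i=14, bit0=0)
  bits 10000010 = 130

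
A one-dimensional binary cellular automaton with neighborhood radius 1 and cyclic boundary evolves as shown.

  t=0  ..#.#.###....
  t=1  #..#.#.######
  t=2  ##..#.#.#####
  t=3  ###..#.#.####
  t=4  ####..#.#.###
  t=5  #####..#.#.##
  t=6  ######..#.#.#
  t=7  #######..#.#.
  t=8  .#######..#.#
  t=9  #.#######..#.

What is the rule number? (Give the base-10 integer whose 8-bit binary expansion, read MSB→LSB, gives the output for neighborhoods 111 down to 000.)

241

  nb ###: next=#  (t=0,i=7, bit7=1)
  nb ##.: next=#  (t=0,i=8, bit6=1)
  nb #.#: next=#  (t=0,i=3, bit5=1)
  nb #..: next=#  (t=0,i=9, bit4=1)
  nb .##: next=.  (t=0,i=6, bit3=0)
  nb .#.: next=.  (t=0,i=2, bit2=0)
  nb ..#: next=.  (t=0,i=1, bit1=0)
  nb ...: next=#  (t=0,i=0, bit0=1)
  bits 11110001 = 241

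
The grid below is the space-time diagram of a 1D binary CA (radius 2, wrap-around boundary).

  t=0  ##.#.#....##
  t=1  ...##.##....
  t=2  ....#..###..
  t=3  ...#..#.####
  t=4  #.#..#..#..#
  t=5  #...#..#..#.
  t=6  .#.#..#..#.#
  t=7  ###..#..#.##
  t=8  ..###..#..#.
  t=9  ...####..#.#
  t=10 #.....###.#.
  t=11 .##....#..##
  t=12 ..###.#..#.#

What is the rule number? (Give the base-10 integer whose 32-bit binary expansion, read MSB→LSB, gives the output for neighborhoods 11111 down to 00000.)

  #####|.  b31=0 t=7,i=0
  ####.|.  b30=0 t=0,i=0
  ###.#|.  b29=0 t=0,i=1
  ###..|#  b28=1 t=2,i=9
  ##.##|.  b27=0 t=1,i=5
  ##.#.|.  b26=0 t=0,i=2
  ##..#|#  b25=1 t=7,i=3
  ##...|#  b24=1 t=1,i=8
  #.###|#  b23=1 t=3,i=8
  #.##.|.  b22=0 t=1,i=6
  #.#.#|#  b21=1 t=0,i=3
  #.#..|.  b20=0 t=0,i=5
  #..##|#  b19=1 t=2,i=6
  #..#.|#  b18=1 t=3,i=5
  #...#|.  b17=0 t=3,i=1
  #....|#  b16=1 t=0,i=7
  .####|.  b15=0 t=0,i=11
  .###.|#  b14=1 t=2,i=8
  .##.#|#  b13=1 t=1,i=4
  .##..|#  b12=1 t=1,i=7
  .#.##|.  b11=0 t=3,i=7
  .#.#.|#  b10=1 t=0,i=4
  .#..#|.  b9=0 t=2,i=5
  .#...|#  b8=1 t=0,i=6
  ..###|.  b7=0 t=0,i=10
  ..##.|.  b6=0 t=1,i=3
  ..#.#|.  b5=0 t=3,i=6
  ..#..|.  b4=0 t=2,i=4
  ...##|.  b3=0 t=0,i=9
  ...#.|#  b2=1 t=2,i=3
  ....#|.  b1=0 t=0,i=8
  .....|.  b0=0 t=1,i=0
  bits 00010011101011010111010100000100 = 330134788

330134788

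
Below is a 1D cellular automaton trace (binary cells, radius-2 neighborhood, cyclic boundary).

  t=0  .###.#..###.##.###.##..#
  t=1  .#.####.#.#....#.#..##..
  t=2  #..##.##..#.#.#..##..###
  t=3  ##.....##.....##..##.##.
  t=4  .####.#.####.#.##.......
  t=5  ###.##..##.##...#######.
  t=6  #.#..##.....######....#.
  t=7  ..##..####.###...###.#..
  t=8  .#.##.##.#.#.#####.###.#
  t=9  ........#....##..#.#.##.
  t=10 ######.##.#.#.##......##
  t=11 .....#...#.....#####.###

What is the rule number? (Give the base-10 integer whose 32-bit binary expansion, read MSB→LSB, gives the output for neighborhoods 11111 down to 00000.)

932418205

  ##### -> .   bit 31 = 0  t=5,i=18
  ####. -> .   bit 30 = 0  t=1,i=5
  ###.# -> #   bit 29 = 1  t=0,i=3
  ###.. -> #   bit 28 = 1  t=2,i=0
  ##.## -> .   bit 27 = 0  t=0,i=11
  ##.#. -> #   bit 26 = 1  t=0,i=4
  ##..# -> #   bit 25 = 1  t=0,i=21
  ##... -> #   bit 24 = 1  t=1,i=22
  #.### -> #   bit 23 = 1  t=0,i=1
  #.##. -> .   bit 22 = 0  t=0,i=12
  #.#.# -> .   bit 21 = 0  t=1,i=8
  #.#.. -> #   bit 20 = 1  t=0,i=5
  #..## -> .   bit 19 = 0  t=0,i=7
  #..#. -> .   bit 18 = 0  t=0,i=22
  #...# -> #   bit 17 = 1  t=1,i=23
  #.... -> #   bit 16 = 1  t=1,i=12
  .#### -> #   bit 15 = 1  t=1,i=4
  .###. -> .   bit 14 = 0  t=0,i=2
  .##.# -> .   bit 13 = 0  t=0,i=13
  .##.. -> #   bit 12 = 1  t=0,i=20
  .#.## -> .   bit 11 = 0  t=0,i=0
  .#.#. -> .   bit 10 = 0  t=1,i=9
  .#..# -> #   bit 9 = 1  t=0,i=6
  .#... -> .   bit 8 = 0  t=1,i=11
  ..### -> #   bit 7 = 1  t=0,i=8
  ..##. -> .   bit 6 = 0  t=1,i=20
  ..#.# -> .   bit 5 = 0  t=0,i=23
  ..#.. -> #   bit 4 = 1  t=9,i=8
  ...## -> #   bit 3 = 1  t=3,i=6
  ...#. -> #   bit 2 = 1  t=1,i=0
  ....# -> .   bit 1 = 0  t=1,i=13
  ..... -> #   bit 0 = 1  t=3,i=4
  bits 00110111100100111001001010011101 = 932418205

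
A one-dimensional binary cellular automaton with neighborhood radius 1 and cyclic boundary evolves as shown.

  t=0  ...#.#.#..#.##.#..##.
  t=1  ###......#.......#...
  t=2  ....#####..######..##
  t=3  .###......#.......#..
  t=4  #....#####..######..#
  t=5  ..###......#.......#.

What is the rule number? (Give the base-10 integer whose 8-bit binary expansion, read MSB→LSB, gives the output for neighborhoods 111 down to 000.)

3

  [7] ### => .  t=1,i=1
  [6] ##. => .  t=0,i=13
  [5] #.# => .  t=0,i=4
  [4] #.. => .  t=0,i=8
  [3] .## => .  t=0,i=12
  [2] .#. => .  t=0,i=3
  [1] ..# => #  t=0,i=2
  [0] ... => #  t=0,i=0
  bits 00000011 = 3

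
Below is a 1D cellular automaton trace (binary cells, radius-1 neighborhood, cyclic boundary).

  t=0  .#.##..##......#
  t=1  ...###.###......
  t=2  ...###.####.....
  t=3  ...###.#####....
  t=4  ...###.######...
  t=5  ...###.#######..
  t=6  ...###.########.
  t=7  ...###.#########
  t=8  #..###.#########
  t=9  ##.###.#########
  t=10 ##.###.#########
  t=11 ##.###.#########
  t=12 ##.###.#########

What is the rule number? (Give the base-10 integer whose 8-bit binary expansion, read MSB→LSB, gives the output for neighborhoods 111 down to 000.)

216

  ###|#  b7=1 t=1,i=4
  ##.|#  b6=1 t=0,i=4
  #.#|.  b5=0 t=0,i=0
  #..|#  b4=1 t=0,i=5
  .##|#  b3=1 t=0,i=3
  .#.|.  b2=0 t=0,i=1
  ..#|.  b1=0 t=0,i=6
  ...|.  b0=0 t=0,i=10
  bits 11011000 = 216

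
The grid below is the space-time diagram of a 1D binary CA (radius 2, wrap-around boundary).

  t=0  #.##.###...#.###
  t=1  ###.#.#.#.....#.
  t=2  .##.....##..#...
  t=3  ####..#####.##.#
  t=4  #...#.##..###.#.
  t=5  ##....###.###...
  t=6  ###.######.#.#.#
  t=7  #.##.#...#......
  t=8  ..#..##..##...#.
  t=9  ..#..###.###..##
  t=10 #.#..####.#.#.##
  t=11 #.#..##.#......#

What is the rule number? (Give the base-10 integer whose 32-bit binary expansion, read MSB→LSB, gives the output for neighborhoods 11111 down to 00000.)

726716890

  nb #####: next=.  (t=3,i=1, bit31=0)
  nb ####.: next=.  (t=0,i=15, bit30=0)
  nb ###.#: next=#  (t=0,i=0, bit29=1)
  nb ###..: next=.  (t=0,i=7, bit28=0)
  nb ##.##: next=#  (t=0,i=1, bit27=1)
  nb ##.#.: next=.  (t=1,i=3, bit26=0)
  nb ##..#: next=#  (t=2,i=10, bit25=1)
  nb ##...: next=#  (t=0,i=8, bit24=1)
  nb #.###: next=.  (t=0,i=5, bit23=0)
  nb #.##.: next=#  (t=0,i=2, bit22=1)
  nb #.#.#: next=.  (t=1,i=4, bit21=0)
  nb #.#..: next=#  (t=1,i=8, bit20=1)
  nb #..##: next=.  (t=3,i=5, bit19=0)
  nb #..#.: next=.  (t=2,i=11, bit18=0)
  nb #...#: next=.  (t=0,i=9, bit17=0)
  nb #....: next=.  (t=1,i=10, bit16=0)
  nb .####: next=#  (t=0,i=14, bit15=1)
  nb .###.: next=#  (t=0,i=6, bit14=1)
  nb .##.#: next=.  (t=0,i=3, bit13=0)
  nb .##..: next=#  (t=2,i=2, bit12=1)
  nb .#.##: next=.  (t=0,i=12, bit11=0)
  nb .#.#.: next=.  (t=1,i=5, bit10=0)
  nb .#..#: next=.  (t=8,i=3, bit9=0)
  nb .#...: next=#  (t=1,i=9, bit8=1)
  nb ..###: next=#  (t=3,i=6, bit7=1)
  nb ..##.: next=#  (t=2,i=1, bit6=1)
  nb ..#.#: next=.  (t=0,i=11, bit5=0)
  nb ..#..: next=#  (t=2,i=12, bit4=1)
  nb ...##: next=#  (t=2,i=0, bit3=1)
  nb ...#.: next=.  (t=0,i=10, bit2=0)
  nb ....#: next=#  (t=1,i=12, bit1=1)
  nb .....: next=.  (t=1,i=11, bit0=0)
  bits 00101011010100001101000111011010 = 726716890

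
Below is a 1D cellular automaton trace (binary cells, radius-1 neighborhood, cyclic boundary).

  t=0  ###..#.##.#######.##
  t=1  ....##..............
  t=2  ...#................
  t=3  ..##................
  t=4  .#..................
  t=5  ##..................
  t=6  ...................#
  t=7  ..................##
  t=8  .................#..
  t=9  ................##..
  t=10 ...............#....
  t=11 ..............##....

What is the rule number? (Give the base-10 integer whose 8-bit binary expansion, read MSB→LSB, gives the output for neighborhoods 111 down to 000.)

6

  ###|.  b7=0 t=0,i=0
  ##.|.  b6=0 t=0,i=2
  #.#|.  b5=0 t=0,i=6
  #..|.  b4=0 t=0,i=3
  .##|.  b3=0 t=0,i=7
  .#.|#  b2=1 t=0,i=5
  ..#|#  b1=1 t=0,i=4
  ...|.  b0=0 t=1,i=0
  bits 00000110 = 6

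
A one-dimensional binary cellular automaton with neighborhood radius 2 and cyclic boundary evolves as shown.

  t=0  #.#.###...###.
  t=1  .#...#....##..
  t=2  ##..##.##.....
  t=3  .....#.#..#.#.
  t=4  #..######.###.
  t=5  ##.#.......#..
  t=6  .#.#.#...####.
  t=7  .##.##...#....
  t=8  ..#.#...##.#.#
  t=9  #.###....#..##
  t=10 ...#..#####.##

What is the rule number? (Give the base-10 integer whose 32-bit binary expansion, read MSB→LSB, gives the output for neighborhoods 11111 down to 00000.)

  ##### -> .   bit 31 = 0  t=4,i=5
  ####. -> .   bit 30 = 0  t=4,i=7
  ###.# -> .   bit 29 = 0  t=0,i=12
  ###.. -> .   bit 28 = 0  t=0,i=6
  ##.## -> .   bit 27 = 0  t=2,i=6
  ##.#. -> .   bit 26 = 0  t=0,i=13
  ##..# -> .   bit 25 = 0  t=2,i=2
  ##... -> .   bit 24 = 0  t=0,i=7
  #.### -> .   bit 23 = 0  t=0,i=4
  #.##. -> #   bit 22 = 1  t=2,i=7
  #.#.# -> .   bit 21 = 0  t=0,i=0
  #.#.. -> #   bit 20 = 1  t=3,i=7
  #..## -> .   bit 19 = 0  t=2,i=3
  #..#. -> .   bit 18 = 0  t=3,i=9
  #...# -> .   bit 17 = 0  t=0,i=8
  #.... -> #   bit 16 = 1  t=1,i=7
  .#### -> .   bit 15 = 0  t=4,i=4
  .###. -> #   bit 14 = 1  t=0,i=5
  .##.# -> #   bit 13 = 1  t=2,i=5
  .##.. -> .   bit 12 = 0  t=1,i=11
  .#.## -> .   bit 11 = 0  t=0,i=3
  .#.#. -> #   bit 10 = 1  t=0,i=1
  .#..# -> #   bit 9 = 1  t=3,i=8
  .#... -> .   bit 8 = 0  t=1,i=2
  ..### -> #   bit 7 = 1  t=0,i=10
  ..##. -> .   bit 6 = 0  t=1,i=10
  ..#.# -> #   bit 5 = 1  t=3,i=5
  ..#.. -> #   bit 4 = 1  t=1,i=1
  ...## -> .   bit 3 = 0  t=0,i=9
  ...#. -> #   bit 2 = 1  t=1,i=0
  ....# -> #   bit 1 = 1  t=1,i=8
  ..... -> .   bit 0 = 0  t=2,i=11
  bits 00000000010100010110011010110110 = 5334710

5334710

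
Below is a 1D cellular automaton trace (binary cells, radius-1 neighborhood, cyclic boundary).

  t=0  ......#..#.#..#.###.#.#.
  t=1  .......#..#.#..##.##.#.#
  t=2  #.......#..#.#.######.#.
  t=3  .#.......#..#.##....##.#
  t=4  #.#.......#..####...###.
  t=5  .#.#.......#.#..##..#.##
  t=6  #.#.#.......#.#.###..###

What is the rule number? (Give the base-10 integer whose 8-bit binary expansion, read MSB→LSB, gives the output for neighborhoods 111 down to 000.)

  ###|.  b7=0 t=0,i=17
  ##.|#  b6=1 t=0,i=18
  #.#|#  b5=1 t=0,i=10
  #..|#  b4=1 t=0,i=7
  .##|#  b3=1 t=0,i=16
  .#.|.  b2=0 t=0,i=6
  ..#|.  b1=0 t=0,i=5
  ...|.  b0=0 t=0,i=0
  bits 01111000 = 120

120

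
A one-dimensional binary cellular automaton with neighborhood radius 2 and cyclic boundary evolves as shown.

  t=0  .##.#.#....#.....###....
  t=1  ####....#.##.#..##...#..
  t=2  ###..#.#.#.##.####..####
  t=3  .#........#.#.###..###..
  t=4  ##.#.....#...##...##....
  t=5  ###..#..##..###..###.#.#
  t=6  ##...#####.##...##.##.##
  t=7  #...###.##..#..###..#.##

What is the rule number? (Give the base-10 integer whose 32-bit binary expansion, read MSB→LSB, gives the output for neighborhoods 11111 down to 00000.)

1686747868

  ##### -> .   bit 31 = 0  t=2,i=0
  ####. -> #   bit 30 = 1  t=1,i=2
  ###.# -> #   bit 29 = 1  t=5,i=19
  ###.. -> .   bit 28 = 0  t=0,i=19
  ##.## -> .   bit 27 = 0  t=2,i=13
  ##.#. -> #   bit 26 = 1  t=0,i=3
  ##..# -> .   bit 25 = 0  t=2,i=3
  ##... -> .   bit 24 = 0  t=0,i=20
  #.### -> #   bit 23 = 1  t=2,i=14
  #.##. -> .   bit 22 = 0  t=1,i=10
  #.#.# -> .   bit 21 = 0  t=0,i=4
  #.#.. -> .   bit 20 = 0  t=0,i=6
  #..## -> #   bit 19 = 1  t=1,i=15
  #..#. -> .   bit 18 = 0  t=2,i=4
  #...# -> .   bit 17 = 0  t=1,i=19
  #.... -> #   bit 16 = 1  t=0,i=8
  .#### -> #   bit 15 = 1  t=1,i=1
  .###. -> .   bit 14 = 0  t=0,i=18
  .##.# -> #   bit 13 = 1  t=0,i=2
  .##.. -> #   bit 12 = 1  t=1,i=17
  .#.## -> #   bit 11 = 1  t=1,i=9
  .#.#. -> .   bit 10 = 0  t=0,i=5
  .#..# -> #   bit 9 = 1  t=1,i=14
  .#... -> .   bit 8 = 0  t=0,i=7
  ..### -> #   bit 7 = 1  t=0,i=17
  ..##. -> #   bit 6 = 1  t=0,i=1
  ..#.# -> .   bit 5 = 0  t=1,i=8
  ..#.. -> #   bit 4 = 1  t=0,i=11
  ...## -> #   bit 3 = 1  t=0,i=0
  ...#. -> #   bit 2 = 1  t=0,i=10
  ....# -> .   bit 1 = 0  t=0,i=9
  ..... -> .   bit 0 = 0  t=0,i=14
  bits 01100100100010011011101011011100 = 1686747868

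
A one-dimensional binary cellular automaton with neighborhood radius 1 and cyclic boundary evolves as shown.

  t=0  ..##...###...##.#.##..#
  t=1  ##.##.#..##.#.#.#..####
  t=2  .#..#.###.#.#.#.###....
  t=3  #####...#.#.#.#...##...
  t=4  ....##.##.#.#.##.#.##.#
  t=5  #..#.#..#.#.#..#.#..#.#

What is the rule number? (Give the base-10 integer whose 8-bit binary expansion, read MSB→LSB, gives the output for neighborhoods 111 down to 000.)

86

  nb ###: next=.  (t=0,i=8, bit7=0)
  nb ##.: next=#  (t=0,i=3, bit6=1)
  nb #.#: next=.  (t=0,i=15, bit5=0)
  nb #..: next=#  (t=0,i=0, bit4=1)
  nb .##: next=.  (t=0,i=2, bit3=0)
  nb .#.: next=#  (t=0,i=16, bit2=1)
  nb ..#: next=#  (t=0,i=1, bit1=1)
  nb ...: next=.  (t=0,i=5, bit0=0)
  bits 01010110 = 86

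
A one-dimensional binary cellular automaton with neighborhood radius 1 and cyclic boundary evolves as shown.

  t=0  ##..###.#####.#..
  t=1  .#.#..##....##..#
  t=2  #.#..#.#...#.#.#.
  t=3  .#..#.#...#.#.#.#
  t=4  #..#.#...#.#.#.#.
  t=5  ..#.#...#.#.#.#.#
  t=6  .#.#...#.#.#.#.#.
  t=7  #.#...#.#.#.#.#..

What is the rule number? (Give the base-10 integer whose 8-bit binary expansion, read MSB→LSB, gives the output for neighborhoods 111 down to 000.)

  ###|.  b7=0 t=0,i=5
  ##.|#  b6=1 t=0,i=1
  #.#|#  b5=1 t=0,i=7
  #..|.  b4=0 t=0,i=2
  .##|.  b3=0 t=0,i=0
  .#.|.  b2=0 t=0,i=14
  ..#|#  b1=1 t=0,i=3
  ...|.  b0=0 t=1,i=9
  bits 01100010 = 98

98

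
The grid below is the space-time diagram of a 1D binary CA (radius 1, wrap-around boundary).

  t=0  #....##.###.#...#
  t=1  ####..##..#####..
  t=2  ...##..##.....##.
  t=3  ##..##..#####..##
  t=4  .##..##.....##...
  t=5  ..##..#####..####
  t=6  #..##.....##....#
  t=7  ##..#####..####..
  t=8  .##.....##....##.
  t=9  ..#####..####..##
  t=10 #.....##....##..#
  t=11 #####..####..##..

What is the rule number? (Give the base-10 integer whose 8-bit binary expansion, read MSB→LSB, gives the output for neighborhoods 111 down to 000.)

  [7] ### => .  t=0,i=9
  [6] ##. => #  t=0,i=0
  [5] #.# => #  t=0,i=7
  [4] #.. => #  t=0,i=1
  [3] .## => .  t=0,i=5
  [2] .#. => #  t=0,i=12
  [1] ..# => .  t=0,i=4
  [0] ... => #  t=0,i=2
  bits 01110101 = 117

117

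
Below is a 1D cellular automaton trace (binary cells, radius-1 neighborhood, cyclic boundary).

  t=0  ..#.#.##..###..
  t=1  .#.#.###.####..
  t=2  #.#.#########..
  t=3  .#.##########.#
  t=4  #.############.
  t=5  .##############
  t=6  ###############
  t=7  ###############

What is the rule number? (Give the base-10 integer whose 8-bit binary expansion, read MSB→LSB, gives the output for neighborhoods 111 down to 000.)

234

  ### -> #   bit 7 = 1  t=0,i=11
  ##. -> #   bit 6 = 1  t=0,i=7
  #.# -> #   bit 5 = 1  t=0,i=3
  #.. -> .   bit 4 = 0  t=0,i=8
  .## -> #   bit 3 = 1  t=0,i=6
  .#. -> .   bit 2 = 0  t=0,i=2
  ..# -> #   bit 1 = 1  t=0,i=1
  ... -> .   bit 0 = 0  t=0,i=0
  bits 11101010 = 234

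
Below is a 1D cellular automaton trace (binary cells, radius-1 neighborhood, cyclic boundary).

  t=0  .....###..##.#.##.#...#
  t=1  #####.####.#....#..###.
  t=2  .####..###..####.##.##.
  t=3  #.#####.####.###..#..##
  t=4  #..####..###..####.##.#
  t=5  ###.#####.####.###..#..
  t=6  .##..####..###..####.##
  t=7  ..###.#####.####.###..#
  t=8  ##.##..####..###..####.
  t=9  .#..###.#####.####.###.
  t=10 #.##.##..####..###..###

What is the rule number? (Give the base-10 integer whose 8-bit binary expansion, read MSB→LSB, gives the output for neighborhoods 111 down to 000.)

211

  nb ###: next=#  (t=0,i=6, bit7=1)
  nb ##.: next=#  (t=0,i=7, bit6=1)
  nb #.#: next=.  (t=0,i=12, bit5=0)
  nb #..: next=#  (t=0,i=0, bit4=1)
  nb .##: next=.  (t=0,i=5, bit3=0)
  nb .#.: next=.  (t=0,i=13, bit2=0)
  nb ..#: next=#  (t=0,i=4, bit1=1)
  nb ...: next=#  (t=0,i=1, bit0=1)
  bits 11010011 = 211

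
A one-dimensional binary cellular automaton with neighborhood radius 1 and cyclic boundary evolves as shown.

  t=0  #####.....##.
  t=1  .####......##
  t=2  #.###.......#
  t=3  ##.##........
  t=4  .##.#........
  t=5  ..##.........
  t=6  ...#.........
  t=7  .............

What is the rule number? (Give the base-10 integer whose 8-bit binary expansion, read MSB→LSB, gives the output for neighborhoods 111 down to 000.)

224

  [7] ### => #  t=0,i=1
  [6] ##. => #  t=0,i=4
  [5] #.# => #  t=0,i=12
  [4] #.. => .  t=0,i=5
  [3] .## => .  t=0,i=0
  [2] .#. => .  t=4,i=4
  [1] ..# => .  t=0,i=9
  [0] ... => .  t=0,i=6
  bits 11100000 = 224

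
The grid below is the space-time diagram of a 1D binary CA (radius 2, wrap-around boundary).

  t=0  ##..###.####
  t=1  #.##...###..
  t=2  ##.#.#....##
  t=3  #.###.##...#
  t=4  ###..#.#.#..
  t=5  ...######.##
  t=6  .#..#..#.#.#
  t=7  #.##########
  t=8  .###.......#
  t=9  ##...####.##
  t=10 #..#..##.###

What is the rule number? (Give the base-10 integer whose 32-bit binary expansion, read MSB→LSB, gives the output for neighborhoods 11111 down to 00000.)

  [31] ##### => .  t=0,i=10
  [30] ####. => #  t=0,i=0
  [29] ###.# => .  t=0,i=6
  [28] ###.. => .  t=0,i=1
  [27] ##.## => #  t=0,i=7
  [26] ##.#. => #  t=2,i=2
  [25] ##..# => #  t=0,i=2
  [24] ##... => .  t=1,i=4
  [23] #.### => #  t=0,i=8
  [22] #.##. => .  t=1,i=2
  [21] #.#.# => #  t=2,i=3
  [20] #.#.. => .  t=2,i=5
  [19] #..## => #  t=0,i=3
  [18] #..#. => #  t=1,i=11
  [17] #...# => #  t=1,i=5
  [16] #.... => #  t=2,i=7
  [15] .#### => #  t=0,i=9
  [14] .###. => .  t=0,i=5
  [13] .##.# => #  t=3,i=0
  [12] .##.. => #  t=1,i=3
  [11] .#.## => #  t=1,i=1
  [10] .#.#. => #  t=2,i=4
  [9] .#..# => #  t=4,i=10
  [8] .#... => #  t=2,i=6
  [7] ..### => .  t=0,i=4
  [6] ..##. => .  t=3,i=11
  [5] ..#.# => #  t=1,i=0
  [4] ..#.. => #  t=6,i=4
  [3] ...## => .  t=1,i=6
  [2] ...#. => #  t=8,i=10
  [1] ....# => .  t=2,i=8
  [0] ..... => #  t=8,i=6
  bits 01001110101011111011111100110101 = 1320140597

1320140597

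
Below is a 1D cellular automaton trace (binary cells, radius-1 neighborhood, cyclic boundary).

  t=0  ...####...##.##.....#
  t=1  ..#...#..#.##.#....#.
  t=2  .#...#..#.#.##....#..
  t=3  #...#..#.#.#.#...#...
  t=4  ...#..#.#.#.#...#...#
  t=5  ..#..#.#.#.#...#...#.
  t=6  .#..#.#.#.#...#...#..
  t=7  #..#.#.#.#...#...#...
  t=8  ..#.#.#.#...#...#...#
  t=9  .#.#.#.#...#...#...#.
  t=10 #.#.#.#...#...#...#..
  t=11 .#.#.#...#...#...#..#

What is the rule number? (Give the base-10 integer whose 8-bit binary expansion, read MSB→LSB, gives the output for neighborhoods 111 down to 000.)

  ###|.  b7=0 t=0,i=4
  ##.|#  b6=1 t=0,i=6
  #.#|#  b5=1 t=0,i=12
  #..|.  b4=0 t=0,i=0
  .##|.  b3=0 t=0,i=3
  .#.|.  b2=0 t=0,i=20
  ..#|#  b1=1 t=0,i=2
  ...|.  b0=0 t=0,i=1
  bits 01100010 = 98

98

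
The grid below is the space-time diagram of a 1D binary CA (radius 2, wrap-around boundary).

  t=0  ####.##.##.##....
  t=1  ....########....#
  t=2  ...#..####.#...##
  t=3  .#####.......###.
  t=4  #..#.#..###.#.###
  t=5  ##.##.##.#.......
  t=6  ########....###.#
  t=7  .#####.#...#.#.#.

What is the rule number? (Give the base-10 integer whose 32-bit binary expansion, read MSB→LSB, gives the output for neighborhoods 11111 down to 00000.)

2588567165

  nb #####: next=#  (t=1,i=6, bit31=1)
  nb ####.: next=.  (t=0,i=2, bit30=0)
  nb ###.#: next=.  (t=0,i=3, bit29=0)
  nb ###..: next=#  (t=1,i=11, bit28=1)
  nb ##.##: next=#  (t=0,i=4, bit27=1)
  nb ##.#.: next=.  (t=2,i=10, bit26=0)
  nb ##..#: next=#  (t=3,i=16, bit25=1)
  nb ##...: next=.  (t=0,i=13, bit24=0)
  nb #.###: next=.  (t=4,i=14, bit23=0)
  nb #.##.: next=#  (t=0,i=5, bit22=1)
  nb #.#.#: next=.  (t=4,i=12, bit21=0)
  nb #.#..: next=.  (t=2,i=11, bit20=0)
  nb #..##: next=#  (t=2,i=5, bit19=1)
  nb #..#.: next=.  (t=4,i=2, bit18=0)
  nb #...#: next=#  (t=2,i=1, bit17=1)
  nb #....: next=.  (t=0,i=14, bit16=0)
  nb .####: next=.  (t=0,i=1, bit15=0)
  nb .###.: next=#  (t=3,i=14, bit14=1)
  nb .##.#: next=#  (t=0,i=6, bit13=1)
  nb .##..: next=.  (t=0,i=12, bit12=0)
  nb .#.##: next=.  (t=4,i=13, bit11=0)
  nb .#.#.: next=#  (t=4,i=4, bit10=1)
  nb .#..#: next=#  (t=2,i=4, bit9=1)
  nb .#...: next=.  (t=1,i=0, bit8=0)
  nb ..###: next=.  (t=0,i=0, bit7=0)
  nb ..##.: next=#  (t=2,i=15, bit6=1)
  nb ..#.#: next=#  (t=4,i=3, bit5=1)
  nb ..#..: next=#  (t=1,i=16, bit4=1)
  nb ...##: next=#  (t=0,i=16, bit3=1)
  nb ...#.: next=#  (t=1,i=15, bit2=1)
  nb ....#: next=.  (t=0,i=15, bit1=0)
  nb .....: next=#  (t=3,i=8, bit0=1)
  bits 10011010010010100110011001111101 = 2588567165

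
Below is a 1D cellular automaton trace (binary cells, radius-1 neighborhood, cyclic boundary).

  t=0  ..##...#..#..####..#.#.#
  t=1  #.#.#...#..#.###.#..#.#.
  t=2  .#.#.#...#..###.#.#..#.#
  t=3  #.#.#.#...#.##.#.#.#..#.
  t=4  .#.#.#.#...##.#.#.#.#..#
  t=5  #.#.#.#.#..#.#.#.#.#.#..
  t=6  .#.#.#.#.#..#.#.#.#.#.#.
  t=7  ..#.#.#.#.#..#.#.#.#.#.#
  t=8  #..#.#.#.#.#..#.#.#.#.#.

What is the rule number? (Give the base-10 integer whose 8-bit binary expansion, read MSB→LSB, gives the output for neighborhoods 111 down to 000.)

184

  nb ###: next=#  (t=0,i=14, bit7=1)
  nb ##.: next=.  (t=0,i=3, bit6=0)
  nb #.#: next=#  (t=0,i=20, bit5=1)
  nb #..: next=#  (t=0,i=0, bit4=1)
  nb .##: next=#  (t=0,i=2, bit3=1)
  nb .#.: next=.  (t=0,i=7, bit2=0)
  nb ..#: next=.  (t=0,i=1, bit1=0)
  nb ...: next=.  (t=0,i=5, bit0=0)
  bits 10111000 = 184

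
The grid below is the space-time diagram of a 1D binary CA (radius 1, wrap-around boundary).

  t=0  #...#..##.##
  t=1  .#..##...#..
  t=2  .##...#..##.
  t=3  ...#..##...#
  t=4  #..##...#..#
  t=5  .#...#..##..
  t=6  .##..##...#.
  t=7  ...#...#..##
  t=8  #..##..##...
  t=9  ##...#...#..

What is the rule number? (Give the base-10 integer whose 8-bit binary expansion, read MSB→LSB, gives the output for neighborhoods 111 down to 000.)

52

  ###|.  b7=0 t=0,i=11
  ##.|.  b6=0 t=0,i=0
  #.#|#  b5=1 t=0,i=9
  #..|#  b4=1 t=0,i=1
  .##|.  b3=0 t=0,i=7
  .#.|#  b2=1 t=0,i=4
  ..#|.  b1=0 t=0,i=3
  ...|.  b0=0 t=0,i=2
  bits 00110100 = 52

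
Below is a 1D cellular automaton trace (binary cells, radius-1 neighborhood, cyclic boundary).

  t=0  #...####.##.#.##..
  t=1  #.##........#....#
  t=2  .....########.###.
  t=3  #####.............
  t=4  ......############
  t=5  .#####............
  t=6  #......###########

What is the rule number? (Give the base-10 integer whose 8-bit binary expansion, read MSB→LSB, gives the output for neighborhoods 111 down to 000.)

7

  ###|.  b7=0 t=0,i=5
  ##.|.  b6=0 t=0,i=7
  #.#|.  b5=0 t=0,i=8
  #..|.  b4=0 t=0,i=1
  .##|.  b3=0 t=0,i=4
  .#.|#  b2=1 t=0,i=0
  ..#|#  b1=1 t=0,i=3
  ...|#  b0=1 t=0,i=2
  bits 00000111 = 7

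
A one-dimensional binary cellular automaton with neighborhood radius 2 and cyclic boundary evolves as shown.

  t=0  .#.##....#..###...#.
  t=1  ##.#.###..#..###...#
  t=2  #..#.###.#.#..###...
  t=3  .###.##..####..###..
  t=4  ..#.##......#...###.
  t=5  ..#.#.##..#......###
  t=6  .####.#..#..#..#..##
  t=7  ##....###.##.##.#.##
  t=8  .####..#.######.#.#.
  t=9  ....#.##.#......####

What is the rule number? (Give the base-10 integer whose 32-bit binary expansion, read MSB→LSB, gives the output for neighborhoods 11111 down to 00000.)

  #####|.  b31=0 t=8,i=11
  ####.|.  b30=0 t=3,i=11
  ###.#|.  b29=0 t=1,i=1
  ###..|#  b28=1 t=0,i=14
  ##.##|#  b27=1 t=3,i=4
  ##.#.|.  b26=0 t=1,i=2
  ##..#|.  b25=0 t=1,i=8
  ##...|#  b24=1 t=0,i=5
  #.###|#  b23=1 t=1,i=5
  #.##.|#  b22=1 t=0,i=3
  #.#.#|#  b21=1 t=1,i=3
  #.#..|#  b20=1 t=2,i=11
  #..##|.  b19=0 t=0,i=11
  #..#.|#  b18=1 t=0,i=0
  #...#|.  b17=0 t=0,i=16
  #....|#  b16=1 t=0,i=6
  .####|.  b15=0 t=3,i=10
  .###.|#  b14=1 t=0,i=13
  .##.#|#  b13=1 t=6,i=19
  .##..|.  b12=0 t=0,i=4
  .#.##|.  b11=0 t=0,i=2
  .#.#.|#  b10=1 t=2,i=10
  .#..#|#  b9=1 t=0,i=10
  .#...|.  b8=0 t=4,i=13
  ..###|.  b7=0 t=0,i=12
  ..##.|#  b6=1 t=6,i=18
  ..#.#|#  b5=1 t=0,i=1
  ..#..|.  b4=0 t=0,i=9
  ...##|.  b3=0 t=1,i=18
  ...#.|.  b2=0 t=0,i=8
  ....#|#  b1=1 t=0,i=7
  .....|.  b0=0 t=4,i=8
  bits 00011001111101010110011001100010 = 435512930

435512930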